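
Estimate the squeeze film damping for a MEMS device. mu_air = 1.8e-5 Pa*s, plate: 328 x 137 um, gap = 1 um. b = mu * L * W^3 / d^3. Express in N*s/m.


Step 1: Convert to SI.
L = 328e-6 m, W = 137e-6 m, d = 1e-6 m
Step 2: W^3 = (137e-6)^3 = 2.57e-12 m^3
Step 3: d^3 = (1e-6)^3 = 1.00e-18 m^3
Step 4: b = 1.8e-5 * 328e-6 * 2.57e-12 / 1.00e-18
b = 1.52e-02 N*s/m


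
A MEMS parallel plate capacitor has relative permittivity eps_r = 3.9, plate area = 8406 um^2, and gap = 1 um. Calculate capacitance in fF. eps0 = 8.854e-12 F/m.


Step 1: Convert area to m^2: A = 8406e-12 m^2
Step 2: Convert gap to m: d = 1e-6 m
Step 3: C = eps0 * eps_r * A / d
C = 8.854e-12 * 3.9 * 8406e-12 / 1e-6
Step 4: Convert to fF (multiply by 1e15).
C = 290.26 fF


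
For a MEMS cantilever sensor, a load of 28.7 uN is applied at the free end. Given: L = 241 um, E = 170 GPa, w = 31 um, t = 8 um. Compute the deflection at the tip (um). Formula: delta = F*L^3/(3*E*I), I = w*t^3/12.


Step 1: Calculate the second moment of area.
I = w * t^3 / 12 = 31 * 8^3 / 12 = 1322.6667 um^4
Step 2: Convert E to consistent units (1 GPa = 1000 uN/um^2).
E = 170 GPa = 170000 uN/um^2
Step 3: Calculate tip deflection.
delta = F * L^3 / (3 * E * I)
delta = 28.7 * 241^3 / (3 * 170000 * 1322.6667)
delta = 0.5955 um


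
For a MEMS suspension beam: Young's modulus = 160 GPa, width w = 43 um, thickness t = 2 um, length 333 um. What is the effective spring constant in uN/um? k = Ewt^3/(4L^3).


Step 1: Convert E to consistent units (1 GPa = 1000 uN/um^2).
E = 160 GPa = 160000 uN/um^2
Step 2: Compute t^3 = 2^3 = 8
Step 3: Compute L^3 = 333^3 = 36926037
Step 4: k = 160000 * 43 * 8 / (4 * 36926037)
k = 0.3726 uN/um


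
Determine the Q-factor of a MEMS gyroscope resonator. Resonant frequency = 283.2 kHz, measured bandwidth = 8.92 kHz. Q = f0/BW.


Step 1: Q = f0 / bandwidth
Step 2: Q = 283.2 / 8.92
Q = 31.7


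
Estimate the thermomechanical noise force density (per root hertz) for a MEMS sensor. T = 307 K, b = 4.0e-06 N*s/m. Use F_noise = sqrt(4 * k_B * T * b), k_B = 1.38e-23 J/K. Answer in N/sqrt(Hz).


Step 1: Compute 4 * k_B * T * b
= 4 * 1.38e-23 * 307 * 4.0e-06
= 6.7786e-26 N^2/Hz
Step 2: F_noise = sqrt(6.7786e-26)
F_noise = 2.60e-13 N/sqrt(Hz)


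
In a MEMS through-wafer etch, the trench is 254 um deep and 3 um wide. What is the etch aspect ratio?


Step 1: AR = depth / width
Step 2: AR = 254 / 3
AR = 84.7


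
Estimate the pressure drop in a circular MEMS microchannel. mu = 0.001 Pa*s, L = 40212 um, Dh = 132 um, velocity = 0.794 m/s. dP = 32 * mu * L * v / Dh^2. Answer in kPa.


Step 1: Convert to SI: L = 40212e-6 m, Dh = 132e-6 m
Step 2: dP = 32 * 0.001 * 40212e-6 * 0.794 / (132e-6)^2
Step 3: dP = 58637.88 Pa
Step 4: Convert to kPa: dP = 58.64 kPa


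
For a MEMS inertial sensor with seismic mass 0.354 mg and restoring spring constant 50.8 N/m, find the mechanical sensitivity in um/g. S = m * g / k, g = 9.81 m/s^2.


Step 1: Convert mass: m = 0.354 mg = 3.54e-07 kg
Step 2: S = m * g / k = 3.54e-07 * 9.81 / 50.8
Step 3: S = 6.84e-08 m/g
Step 4: Convert to um/g: S = 0.068 um/g


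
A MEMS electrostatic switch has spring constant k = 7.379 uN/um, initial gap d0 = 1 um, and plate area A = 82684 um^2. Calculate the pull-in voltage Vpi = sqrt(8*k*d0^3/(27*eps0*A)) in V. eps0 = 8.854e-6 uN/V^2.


Step 1: Compute numerator: 8 * k * d0^3 = 8 * 7.379 * 1^3 = 59.032
Step 2: Compute denominator: 27 * eps0 * A = 27 * 8.854e-6 * 82684 = 19.766272
Step 3: Vpi = sqrt(59.032 / 19.766272)
Vpi = 1.73 V


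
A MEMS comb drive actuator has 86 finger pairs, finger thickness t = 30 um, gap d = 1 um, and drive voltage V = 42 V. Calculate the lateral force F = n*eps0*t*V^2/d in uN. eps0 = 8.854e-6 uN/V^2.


Step 1: Parameters: n=86, eps0=8.854e-6 uN/V^2, t=30 um, V=42 V, d=1 um
Step 2: V^2 = 1764
Step 3: F = 86 * 8.854e-6 * 30 * 1764 / 1
F = 40.296 uN


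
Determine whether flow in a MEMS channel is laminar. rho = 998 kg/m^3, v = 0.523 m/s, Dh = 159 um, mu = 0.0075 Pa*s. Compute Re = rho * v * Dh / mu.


Step 1: Convert Dh to meters: Dh = 159e-6 m
Step 2: Re = rho * v * Dh / mu
Re = 998 * 0.523 * 159e-6 / 0.0075
Re = 11.065
Since Re = 11.065 is below ~2300, the flow is laminar.


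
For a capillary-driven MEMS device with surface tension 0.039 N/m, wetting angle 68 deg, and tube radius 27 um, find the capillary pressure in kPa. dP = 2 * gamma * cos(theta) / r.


Step 1: cos(68 deg) = 0.3746
Step 2: Convert r to m: r = 27e-6 m
Step 3: dP = 2 * 0.039 * 0.3746 / 27e-6 = 1082.2 Pa
Step 4: Convert Pa to kPa (divide by 1000).
dP = 1.08 kPa


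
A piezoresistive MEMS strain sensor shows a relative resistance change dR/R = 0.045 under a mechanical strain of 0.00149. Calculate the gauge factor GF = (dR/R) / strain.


Step 1: Identify values.
dR/R = 0.045, strain = 0.00149
Step 2: GF = (dR/R) / strain = 0.045 / 0.00149
GF = 30.2


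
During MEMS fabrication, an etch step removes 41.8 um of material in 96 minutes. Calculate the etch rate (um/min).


Step 1: Etch rate = depth / time
Step 2: rate = 41.8 / 96
rate = 0.435 um/min


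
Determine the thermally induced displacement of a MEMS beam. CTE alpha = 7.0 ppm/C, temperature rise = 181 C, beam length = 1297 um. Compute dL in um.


Step 1: Convert CTE: alpha = 7.0 ppm/C = 7.0e-6 /C
Step 2: dL = 7.0e-6 * 181 * 1297
dL = 1.6433 um


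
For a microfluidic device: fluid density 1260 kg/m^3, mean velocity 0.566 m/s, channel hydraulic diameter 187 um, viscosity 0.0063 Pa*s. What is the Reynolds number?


Step 1: Convert Dh to meters: Dh = 187e-6 m
Step 2: Re = rho * v * Dh / mu
Re = 1260 * 0.566 * 187e-6 / 0.0063
Re = 21.168


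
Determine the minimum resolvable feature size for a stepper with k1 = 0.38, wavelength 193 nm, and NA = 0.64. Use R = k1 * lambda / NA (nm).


Step 1: Identify values: k1 = 0.38, lambda = 193 nm, NA = 0.64
Step 2: R = k1 * lambda / NA
R = 0.38 * 193 / 0.64
R = 114.6 nm


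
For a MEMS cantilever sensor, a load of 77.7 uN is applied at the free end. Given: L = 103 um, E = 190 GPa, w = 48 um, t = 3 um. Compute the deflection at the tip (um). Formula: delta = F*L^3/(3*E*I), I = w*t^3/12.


Step 1: Calculate the second moment of area.
I = w * t^3 / 12 = 48 * 3^3 / 12 = 108.0 um^4
Step 2: Convert E to consistent units (1 GPa = 1000 uN/um^2).
E = 190 GPa = 190000 uN/um^2
Step 3: Calculate tip deflection.
delta = F * L^3 / (3 * E * I)
delta = 77.7 * 103^3 / (3 * 190000 * 108.0)
delta = 1.3792 um


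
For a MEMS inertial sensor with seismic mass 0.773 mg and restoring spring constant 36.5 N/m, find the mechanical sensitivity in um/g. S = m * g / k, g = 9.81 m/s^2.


Step 1: Convert mass: m = 0.773 mg = 7.73e-07 kg
Step 2: S = m * g / k = 7.73e-07 * 9.81 / 36.5
Step 3: S = 2.08e-07 m/g
Step 4: Convert to um/g: S = 0.208 um/g


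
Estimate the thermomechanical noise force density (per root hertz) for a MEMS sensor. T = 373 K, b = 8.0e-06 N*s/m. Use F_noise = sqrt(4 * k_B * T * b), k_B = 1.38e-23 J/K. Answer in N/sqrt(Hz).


Step 1: Compute 4 * k_B * T * b
= 4 * 1.38e-23 * 373 * 8.0e-06
= 1.6472e-25 N^2/Hz
Step 2: F_noise = sqrt(1.6472e-25)
F_noise = 4.06e-13 N/sqrt(Hz)


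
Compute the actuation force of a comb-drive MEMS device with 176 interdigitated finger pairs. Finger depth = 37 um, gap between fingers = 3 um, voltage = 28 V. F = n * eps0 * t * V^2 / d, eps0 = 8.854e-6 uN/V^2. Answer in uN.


Step 1: Parameters: n=176, eps0=8.854e-6 uN/V^2, t=37 um, V=28 V, d=3 um
Step 2: V^2 = 784
Step 3: F = 176 * 8.854e-6 * 37 * 784 / 3
F = 15.068 uN


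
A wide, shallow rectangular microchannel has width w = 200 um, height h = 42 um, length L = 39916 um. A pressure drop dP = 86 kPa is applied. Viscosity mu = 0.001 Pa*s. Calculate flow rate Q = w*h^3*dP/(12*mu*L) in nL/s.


Step 1: Convert all dimensions to SI (meters).
w = 200e-6 m, h = 42e-6 m, L = 39916e-6 m, dP = 86e3 Pa
Step 2: Q = w * h^3 * dP / (12 * mu * L)
Q = 200e-6 * (42e-6)^3 * 86e3 / (12 * 0.001 * 39916e-6) = 2.66040685e-09 m^3/s
Step 3: Convert Q from m^3/s to nL/s (1 m^3 = 1e12 nL, so multiply by 1e12).
Q = 2660.407 nL/s


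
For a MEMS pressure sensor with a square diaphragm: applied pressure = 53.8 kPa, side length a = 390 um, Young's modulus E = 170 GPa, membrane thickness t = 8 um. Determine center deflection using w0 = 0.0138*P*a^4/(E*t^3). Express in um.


Step 1: Convert pressure to compatible units (E is in GPa, so P in GPa).
P = 53.8 kPa = 53.8e-6 GPa
Step 2: Compute numerator: 0.0138 * P * a^4.
a^4 = 390^4 = 23134410000
numerator = 0.0138 * 53.8e-6 * 23134410000 = 1.71759e+04
Step 3: Compute denominator: E * t^3 = 170 * 8^3 = 87040
Step 4: w0 = numerator / denominator = 1.71759e+04 / 87040 = 0.1973 um


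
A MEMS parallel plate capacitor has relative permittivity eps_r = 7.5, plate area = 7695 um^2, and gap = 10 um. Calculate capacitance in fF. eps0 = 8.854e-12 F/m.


Step 1: Convert area to m^2: A = 7695e-12 m^2
Step 2: Convert gap to m: d = 10e-6 m
Step 3: C = eps0 * eps_r * A / d
C = 8.854e-12 * 7.5 * 7695e-12 / 10e-6
Step 4: Convert to fF (multiply by 1e15).
C = 51.1 fF


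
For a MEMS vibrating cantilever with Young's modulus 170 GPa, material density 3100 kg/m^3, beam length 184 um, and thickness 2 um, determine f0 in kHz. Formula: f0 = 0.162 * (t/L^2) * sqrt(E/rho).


Step 1: Convert units to SI.
t_SI = 2e-6 m, L_SI = 184e-6 m
Step 2: Calculate sqrt(E/rho).
sqrt(170e9 / 3100) = 7405.32 m/s
Step 3: Compute f0.
f0 = 0.162 * 2e-6 / (184e-6)^2 * 7405.32 = 70868.5 Hz = 70.87 kHz


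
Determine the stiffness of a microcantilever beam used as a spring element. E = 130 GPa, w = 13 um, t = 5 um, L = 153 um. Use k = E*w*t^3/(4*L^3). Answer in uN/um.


Step 1: Convert E to consistent units (1 GPa = 1000 uN/um^2).
E = 130 GPa = 130000 uN/um^2
Step 2: Compute t^3 = 5^3 = 125
Step 3: Compute L^3 = 153^3 = 3581577
Step 4: k = 130000 * 13 * 125 / (4 * 3581577)
k = 14.7456 uN/um


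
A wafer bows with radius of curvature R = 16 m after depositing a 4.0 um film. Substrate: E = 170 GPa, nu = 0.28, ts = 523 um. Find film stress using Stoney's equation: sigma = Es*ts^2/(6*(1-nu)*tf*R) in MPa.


Step 1: Compute numerator: Es * ts^2 = 170 * 523^2 = 46499930 (GPa*um^2)
Step 2: Compute denominator (R in um): 6*(1-nu)*tf*R = 6*0.72*4.0*16e6 = 276480000.0 (um^2)
Step 3: sigma (GPa) = 46499930 / 276480000.0 = 1.68186e-01 GPa
Step 4: Convert to MPa (x1000): sigma = 168.2 MPa


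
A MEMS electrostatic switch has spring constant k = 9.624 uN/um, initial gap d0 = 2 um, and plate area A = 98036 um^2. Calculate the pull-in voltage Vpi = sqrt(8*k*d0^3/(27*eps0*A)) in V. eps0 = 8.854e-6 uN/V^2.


Step 1: Compute numerator: 8 * k * d0^3 = 8 * 9.624 * 2^3 = 615.936
Step 2: Compute denominator: 27 * eps0 * A = 27 * 8.854e-6 * 98036 = 23.43629
Step 3: Vpi = sqrt(615.936 / 23.43629)
Vpi = 5.13 V


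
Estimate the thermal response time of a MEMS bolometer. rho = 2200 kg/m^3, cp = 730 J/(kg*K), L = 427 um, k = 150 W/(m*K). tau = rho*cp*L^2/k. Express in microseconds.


Step 1: Convert L to m: L = 427e-6 m
Step 2: L^2 = (427e-6)^2 = 1.82329e-07 m^2
Step 3: tau = 2200 * 730 * 1.82329e-07 / 150 = 1.95213583e-03 s
Step 4: Convert to microseconds (multiply by 1e6).
tau = 1952.136 us


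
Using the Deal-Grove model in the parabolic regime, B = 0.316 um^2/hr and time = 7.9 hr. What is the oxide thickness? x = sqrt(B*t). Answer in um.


Step 1: Compute B*t = 0.316 * 7.9 = 2.4964
Step 2: x = sqrt(2.4964)
x = 1.58 um


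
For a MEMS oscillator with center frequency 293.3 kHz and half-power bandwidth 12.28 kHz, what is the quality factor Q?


Step 1: Q = f0 / bandwidth
Step 2: Q = 293.3 / 12.28
Q = 23.9


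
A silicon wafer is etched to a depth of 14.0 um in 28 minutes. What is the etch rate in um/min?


Step 1: Etch rate = depth / time
Step 2: rate = 14.0 / 28
rate = 0.5 um/min


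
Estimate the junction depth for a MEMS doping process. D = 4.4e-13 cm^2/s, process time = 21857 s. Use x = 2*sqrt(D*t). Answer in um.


Step 1: Compute D*t = 4.4e-13 * 21857 = 9.61708e-09 cm^2
Step 2: sqrt(D*t) = 9.80667e-05 cm
Step 3: x = 2 * 9.80667e-05 cm = 1.961334e-04 cm
Step 4: Convert to um (1 cm = 1e4 um): x = 1.961 um


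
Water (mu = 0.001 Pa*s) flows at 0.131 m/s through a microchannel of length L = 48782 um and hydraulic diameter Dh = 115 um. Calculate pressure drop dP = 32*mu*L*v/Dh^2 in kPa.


Step 1: Convert to SI: L = 48782e-6 m, Dh = 115e-6 m
Step 2: dP = 32 * 0.001 * 48782e-6 * 0.131 / (115e-6)^2
Step 3: dP = 15462.70 Pa
Step 4: Convert to kPa: dP = 15.46 kPa


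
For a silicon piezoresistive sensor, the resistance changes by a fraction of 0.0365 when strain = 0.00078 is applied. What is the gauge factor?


Step 1: Identify values.
dR/R = 0.0365, strain = 0.00078
Step 2: GF = (dR/R) / strain = 0.0365 / 0.00078
GF = 46.8


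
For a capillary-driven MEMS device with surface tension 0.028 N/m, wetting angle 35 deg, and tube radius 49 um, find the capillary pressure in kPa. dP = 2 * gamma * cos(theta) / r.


Step 1: cos(35 deg) = 0.8192
Step 2: Convert r to m: r = 49e-6 m
Step 3: dP = 2 * 0.028 * 0.8192 / 49e-6 = 936.2 Pa
Step 4: Convert Pa to kPa (divide by 1000).
dP = 0.94 kPa


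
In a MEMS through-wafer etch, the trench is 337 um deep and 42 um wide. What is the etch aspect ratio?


Step 1: AR = depth / width
Step 2: AR = 337 / 42
AR = 8.0


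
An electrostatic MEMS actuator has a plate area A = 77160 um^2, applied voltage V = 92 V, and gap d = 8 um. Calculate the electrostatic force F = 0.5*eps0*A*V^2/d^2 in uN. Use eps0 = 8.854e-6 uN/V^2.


Step 1: Identify parameters.
eps0 = 8.854e-6 uN/V^2, A = 77160 um^2, V = 92 V, d = 8 um
Step 2: Compute V^2 = 92^2 = 8464
Step 3: Compute d^2 = 8^2 = 64
Step 4: F = 0.5 * 8.854e-6 * 77160 * 8464 / 64
F = 45.175 uN


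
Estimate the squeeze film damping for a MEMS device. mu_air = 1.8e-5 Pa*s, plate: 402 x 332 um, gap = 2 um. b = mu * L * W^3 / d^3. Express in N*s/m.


Step 1: Convert to SI.
L = 402e-6 m, W = 332e-6 m, d = 2e-6 m
Step 2: W^3 = (332e-6)^3 = 3.66e-11 m^3
Step 3: d^3 = (2e-6)^3 = 8.00e-18 m^3
Step 4: b = 1.8e-5 * 402e-6 * 3.66e-11 / 8.00e-18
b = 3.31e-02 N*s/m


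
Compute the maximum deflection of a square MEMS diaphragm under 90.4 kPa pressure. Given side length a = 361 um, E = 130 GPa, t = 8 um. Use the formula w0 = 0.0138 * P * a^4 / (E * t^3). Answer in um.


Step 1: Convert pressure to compatible units (E is in GPa, so P in GPa).
P = 90.4 kPa = 90.4e-6 GPa
Step 2: Compute numerator: 0.0138 * P * a^4.
a^4 = 361^4 = 16983563041
numerator = 0.0138 * 90.4e-6 * 16983563041 = 2.11873e+04
Step 3: Compute denominator: E * t^3 = 130 * 8^3 = 66560
Step 4: w0 = numerator / denominator = 2.11873e+04 / 66560 = 0.3183 um


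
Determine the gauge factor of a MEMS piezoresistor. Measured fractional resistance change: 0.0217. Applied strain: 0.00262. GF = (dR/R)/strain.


Step 1: Identify values.
dR/R = 0.0217, strain = 0.00262
Step 2: GF = (dR/R) / strain = 0.0217 / 0.00262
GF = 8.3


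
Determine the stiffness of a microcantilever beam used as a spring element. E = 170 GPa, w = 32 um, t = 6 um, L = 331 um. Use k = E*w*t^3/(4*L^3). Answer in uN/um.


Step 1: Convert E to consistent units (1 GPa = 1000 uN/um^2).
E = 170 GPa = 170000 uN/um^2
Step 2: Compute t^3 = 6^3 = 216
Step 3: Compute L^3 = 331^3 = 36264691
Step 4: k = 170000 * 32 * 216 / (4 * 36264691)
k = 8.1004 uN/um


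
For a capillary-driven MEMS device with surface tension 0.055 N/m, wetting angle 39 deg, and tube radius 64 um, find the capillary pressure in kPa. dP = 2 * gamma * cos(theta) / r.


Step 1: cos(39 deg) = 0.7771
Step 2: Convert r to m: r = 64e-6 m
Step 3: dP = 2 * 0.055 * 0.7771 / 64e-6 = 1335.6 Pa
Step 4: Convert Pa to kPa (divide by 1000).
dP = 1.34 kPa


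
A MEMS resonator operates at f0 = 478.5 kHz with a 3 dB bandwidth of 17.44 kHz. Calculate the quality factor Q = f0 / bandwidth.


Step 1: Q = f0 / bandwidth
Step 2: Q = 478.5 / 17.44
Q = 27.4


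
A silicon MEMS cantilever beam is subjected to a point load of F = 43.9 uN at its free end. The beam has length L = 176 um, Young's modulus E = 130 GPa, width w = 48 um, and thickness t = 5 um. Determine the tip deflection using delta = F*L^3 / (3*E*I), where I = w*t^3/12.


Step 1: Calculate the second moment of area.
I = w * t^3 / 12 = 48 * 5^3 / 12 = 500.0 um^4
Step 2: Convert E to consistent units (1 GPa = 1000 uN/um^2).
E = 130 GPa = 130000 uN/um^2
Step 3: Calculate tip deflection.
delta = F * L^3 / (3 * E * I)
delta = 43.9 * 176^3 / (3 * 130000 * 500.0)
delta = 1.2273 um


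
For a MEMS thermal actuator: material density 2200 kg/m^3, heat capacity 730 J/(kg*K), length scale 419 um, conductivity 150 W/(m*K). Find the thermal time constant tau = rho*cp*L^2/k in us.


Step 1: Convert L to m: L = 419e-6 m
Step 2: L^2 = (419e-6)^2 = 1.75561e-07 m^2
Step 3: tau = 2200 * 730 * 1.75561e-07 / 150 = 1.87967311e-03 s
Step 4: Convert to microseconds (multiply by 1e6).
tau = 1879.673 us


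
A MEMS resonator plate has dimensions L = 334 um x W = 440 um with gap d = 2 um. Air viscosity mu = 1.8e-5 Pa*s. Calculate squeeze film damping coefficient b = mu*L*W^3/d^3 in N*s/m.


Step 1: Convert to SI.
L = 334e-6 m, W = 440e-6 m, d = 2e-6 m
Step 2: W^3 = (440e-6)^3 = 8.52e-11 m^3
Step 3: d^3 = (2e-6)^3 = 8.00e-18 m^3
Step 4: b = 1.8e-5 * 334e-6 * 8.52e-11 / 8.00e-18
b = 6.40e-02 N*s/m


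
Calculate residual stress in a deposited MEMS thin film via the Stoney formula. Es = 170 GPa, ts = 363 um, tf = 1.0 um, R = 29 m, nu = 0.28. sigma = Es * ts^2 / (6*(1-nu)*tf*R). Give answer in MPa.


Step 1: Compute numerator: Es * ts^2 = 170 * 363^2 = 22400730 (GPa*um^2)
Step 2: Compute denominator (R in um): 6*(1-nu)*tf*R = 6*0.72*1.0*29e6 = 125280000.0 (um^2)
Step 3: sigma (GPa) = 22400730 / 125280000.0 = 1.78805e-01 GPa
Step 4: Convert to MPa (x1000): sigma = 178.8 MPa


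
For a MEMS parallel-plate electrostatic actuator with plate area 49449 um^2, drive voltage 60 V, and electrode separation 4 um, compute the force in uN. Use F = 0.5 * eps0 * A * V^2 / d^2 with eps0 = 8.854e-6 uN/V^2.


Step 1: Identify parameters.
eps0 = 8.854e-6 uN/V^2, A = 49449 um^2, V = 60 V, d = 4 um
Step 2: Compute V^2 = 60^2 = 3600
Step 3: Compute d^2 = 4^2 = 16
Step 4: F = 0.5 * 8.854e-6 * 49449 * 3600 / 16
F = 49.255 uN


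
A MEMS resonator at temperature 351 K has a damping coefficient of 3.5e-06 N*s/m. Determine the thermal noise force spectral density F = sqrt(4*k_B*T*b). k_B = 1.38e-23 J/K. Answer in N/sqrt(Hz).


Step 1: Compute 4 * k_B * T * b
= 4 * 1.38e-23 * 351 * 3.5e-06
= 6.7813e-26 N^2/Hz
Step 2: F_noise = sqrt(6.7813e-26)
F_noise = 2.60e-13 N/sqrt(Hz)


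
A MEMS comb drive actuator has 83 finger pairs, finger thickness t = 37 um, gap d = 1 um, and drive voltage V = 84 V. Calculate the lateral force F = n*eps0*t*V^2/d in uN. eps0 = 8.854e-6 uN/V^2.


Step 1: Parameters: n=83, eps0=8.854e-6 uN/V^2, t=37 um, V=84 V, d=1 um
Step 2: V^2 = 7056
Step 3: F = 83 * 8.854e-6 * 37 * 7056 / 1
F = 191.857 uN


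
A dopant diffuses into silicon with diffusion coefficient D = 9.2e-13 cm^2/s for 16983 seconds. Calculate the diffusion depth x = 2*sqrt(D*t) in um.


Step 1: Compute D*t = 9.2e-13 * 16983 = 1.562436e-08 cm^2
Step 2: sqrt(D*t) = 1.25e-04 cm
Step 3: x = 2 * 1.25e-04 cm = 2.5e-04 cm
Step 4: Convert to um (1 cm = 1e4 um): x = 2.5 um


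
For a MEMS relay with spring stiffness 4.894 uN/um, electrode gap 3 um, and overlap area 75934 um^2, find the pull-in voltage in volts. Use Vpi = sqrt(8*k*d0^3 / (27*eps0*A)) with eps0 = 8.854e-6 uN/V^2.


Step 1: Compute numerator: 8 * k * d0^3 = 8 * 4.894 * 3^3 = 1057.104
Step 2: Compute denominator: 27 * eps0 * A = 27 * 8.854e-6 * 75934 = 18.15263
Step 3: Vpi = sqrt(1057.104 / 18.15263)
Vpi = 7.63 V


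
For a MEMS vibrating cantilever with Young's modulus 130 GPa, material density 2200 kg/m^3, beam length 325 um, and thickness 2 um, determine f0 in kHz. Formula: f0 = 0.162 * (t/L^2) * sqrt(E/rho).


Step 1: Convert units to SI.
t_SI = 2e-6 m, L_SI = 325e-6 m
Step 2: Calculate sqrt(E/rho).
sqrt(130e9 / 2200) = 7687.06 m/s
Step 3: Compute f0.
f0 = 0.162 * 2e-6 / (325e-6)^2 * 7687.06 = 23579.7 Hz = 23.58 kHz


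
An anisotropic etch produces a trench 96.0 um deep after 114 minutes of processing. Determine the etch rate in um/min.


Step 1: Etch rate = depth / time
Step 2: rate = 96.0 / 114
rate = 0.842 um/min


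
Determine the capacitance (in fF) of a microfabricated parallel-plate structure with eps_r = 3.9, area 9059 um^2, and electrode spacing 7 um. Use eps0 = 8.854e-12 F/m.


Step 1: Convert area to m^2: A = 9059e-12 m^2
Step 2: Convert gap to m: d = 7e-6 m
Step 3: C = eps0 * eps_r * A / d
C = 8.854e-12 * 3.9 * 9059e-12 / 7e-6
Step 4: Convert to fF (multiply by 1e15).
C = 44.69 fF


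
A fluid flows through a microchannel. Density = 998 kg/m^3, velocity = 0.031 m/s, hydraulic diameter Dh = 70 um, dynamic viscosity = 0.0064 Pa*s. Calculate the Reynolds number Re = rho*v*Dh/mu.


Step 1: Convert Dh to meters: Dh = 70e-6 m
Step 2: Re = rho * v * Dh / mu
Re = 998 * 0.031 * 70e-6 / 0.0064
Re = 0.338


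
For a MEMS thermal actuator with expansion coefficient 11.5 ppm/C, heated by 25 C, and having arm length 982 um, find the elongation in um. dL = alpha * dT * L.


Step 1: Convert CTE: alpha = 11.5 ppm/C = 11.5e-6 /C
Step 2: dL = 11.5e-6 * 25 * 982
dL = 0.2823 um


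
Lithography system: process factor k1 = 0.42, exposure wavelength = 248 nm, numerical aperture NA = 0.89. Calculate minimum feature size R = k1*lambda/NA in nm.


Step 1: Identify values: k1 = 0.42, lambda = 248 nm, NA = 0.89
Step 2: R = k1 * lambda / NA
R = 0.42 * 248 / 0.89
R = 117.0 nm


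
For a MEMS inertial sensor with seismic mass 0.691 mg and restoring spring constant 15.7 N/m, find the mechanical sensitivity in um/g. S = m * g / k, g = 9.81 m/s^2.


Step 1: Convert mass: m = 0.691 mg = 6.91e-07 kg
Step 2: S = m * g / k = 6.91e-07 * 9.81 / 15.7
Step 3: S = 4.32e-07 m/g
Step 4: Convert to um/g: S = 0.432 um/g


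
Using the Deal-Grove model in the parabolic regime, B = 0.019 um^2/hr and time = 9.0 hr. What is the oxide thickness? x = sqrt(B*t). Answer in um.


Step 1: Compute B*t = 0.019 * 9.0 = 0.171
Step 2: x = sqrt(0.171)
x = 0.414 um


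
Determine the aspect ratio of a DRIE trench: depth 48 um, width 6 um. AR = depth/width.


Step 1: AR = depth / width
Step 2: AR = 48 / 6
AR = 8.0


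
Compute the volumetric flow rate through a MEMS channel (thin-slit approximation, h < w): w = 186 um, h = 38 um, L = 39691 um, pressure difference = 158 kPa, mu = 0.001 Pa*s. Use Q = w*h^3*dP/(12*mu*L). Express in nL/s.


Step 1: Convert all dimensions to SI (meters).
w = 186e-6 m, h = 38e-6 m, L = 39691e-6 m, dP = 158e3 Pa
Step 2: Q = w * h^3 * dP / (12 * mu * L)
Q = 186e-6 * (38e-6)^3 * 158e3 / (12 * 0.001 * 39691e-6) = 3.38569268e-09 m^3/s
Step 3: Convert Q from m^3/s to nL/s (1 m^3 = 1e12 nL, so multiply by 1e12).
Q = 3385.693 nL/s


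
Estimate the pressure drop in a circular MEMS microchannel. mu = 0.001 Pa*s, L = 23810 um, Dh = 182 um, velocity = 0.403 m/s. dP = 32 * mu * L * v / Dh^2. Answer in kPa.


Step 1: Convert to SI: L = 23810e-6 m, Dh = 182e-6 m
Step 2: dP = 32 * 0.001 * 23810e-6 * 0.403 / (182e-6)^2
Step 3: dP = 9269.83 Pa
Step 4: Convert to kPa: dP = 9.27 kPa


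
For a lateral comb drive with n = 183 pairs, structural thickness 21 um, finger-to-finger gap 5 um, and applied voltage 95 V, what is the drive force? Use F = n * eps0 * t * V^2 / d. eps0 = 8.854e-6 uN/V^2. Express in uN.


Step 1: Parameters: n=183, eps0=8.854e-6 uN/V^2, t=21 um, V=95 V, d=5 um
Step 2: V^2 = 9025
Step 3: F = 183 * 8.854e-6 * 21 * 9025 / 5
F = 61.417 uN


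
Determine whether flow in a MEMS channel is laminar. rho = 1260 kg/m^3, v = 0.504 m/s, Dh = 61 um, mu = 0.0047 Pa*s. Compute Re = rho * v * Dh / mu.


Step 1: Convert Dh to meters: Dh = 61e-6 m
Step 2: Re = rho * v * Dh / mu
Re = 1260 * 0.504 * 61e-6 / 0.0047
Re = 8.242
Since Re = 8.242 is below ~2300, the flow is laminar.


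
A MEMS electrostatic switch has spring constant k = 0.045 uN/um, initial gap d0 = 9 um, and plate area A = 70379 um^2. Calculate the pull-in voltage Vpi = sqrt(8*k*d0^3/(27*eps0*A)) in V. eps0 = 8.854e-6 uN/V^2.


Step 1: Compute numerator: 8 * k * d0^3 = 8 * 0.045 * 9^3 = 262.44
Step 2: Compute denominator: 27 * eps0 * A = 27 * 8.854e-6 * 70379 = 16.824663
Step 3: Vpi = sqrt(262.44 / 16.824663)
Vpi = 3.95 V


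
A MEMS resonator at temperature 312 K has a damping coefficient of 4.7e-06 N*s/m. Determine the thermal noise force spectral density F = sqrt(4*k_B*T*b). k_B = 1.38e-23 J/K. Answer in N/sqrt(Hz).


Step 1: Compute 4 * k_B * T * b
= 4 * 1.38e-23 * 312 * 4.7e-06
= 8.0945e-26 N^2/Hz
Step 2: F_noise = sqrt(8.0945e-26)
F_noise = 2.85e-13 N/sqrt(Hz)


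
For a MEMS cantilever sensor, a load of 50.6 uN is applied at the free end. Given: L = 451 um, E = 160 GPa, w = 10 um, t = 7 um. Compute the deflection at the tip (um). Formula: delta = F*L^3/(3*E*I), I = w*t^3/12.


Step 1: Calculate the second moment of area.
I = w * t^3 / 12 = 10 * 7^3 / 12 = 285.8333 um^4
Step 2: Convert E to consistent units (1 GPa = 1000 uN/um^2).
E = 160 GPa = 160000 uN/um^2
Step 3: Calculate tip deflection.
delta = F * L^3 / (3 * E * I)
delta = 50.6 * 451^3 / (3 * 160000 * 285.8333)
delta = 33.8319 um


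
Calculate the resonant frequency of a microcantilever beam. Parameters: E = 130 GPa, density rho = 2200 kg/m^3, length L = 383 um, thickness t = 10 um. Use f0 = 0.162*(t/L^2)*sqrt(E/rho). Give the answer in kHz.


Step 1: Convert units to SI.
t_SI = 10e-6 m, L_SI = 383e-6 m
Step 2: Calculate sqrt(E/rho).
sqrt(130e9 / 2200) = 7687.06 m/s
Step 3: Compute f0.
f0 = 0.162 * 10e-6 / (383e-6)^2 * 7687.06 = 84894.1 Hz = 84.89 kHz


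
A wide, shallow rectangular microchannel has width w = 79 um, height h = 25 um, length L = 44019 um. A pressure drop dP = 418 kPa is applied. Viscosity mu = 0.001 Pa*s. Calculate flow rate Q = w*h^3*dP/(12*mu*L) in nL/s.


Step 1: Convert all dimensions to SI (meters).
w = 79e-6 m, h = 25e-6 m, L = 44019e-6 m, dP = 418e3 Pa
Step 2: Q = w * h^3 * dP / (12 * mu * L)
Q = 79e-6 * (25e-6)^3 * 418e3 / (12 * 0.001 * 44019e-6) = 9.7679175e-10 m^3/s
Step 3: Convert Q from m^3/s to nL/s (1 m^3 = 1e12 nL, so multiply by 1e12).
Q = 976.792 nL/s


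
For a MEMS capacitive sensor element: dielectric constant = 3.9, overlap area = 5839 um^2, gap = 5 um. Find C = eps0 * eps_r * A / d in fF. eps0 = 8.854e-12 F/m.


Step 1: Convert area to m^2: A = 5839e-12 m^2
Step 2: Convert gap to m: d = 5e-6 m
Step 3: C = eps0 * eps_r * A / d
C = 8.854e-12 * 3.9 * 5839e-12 / 5e-6
Step 4: Convert to fF (multiply by 1e15).
C = 40.32 fF


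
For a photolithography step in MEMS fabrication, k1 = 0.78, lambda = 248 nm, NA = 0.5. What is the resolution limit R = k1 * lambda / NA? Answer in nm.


Step 1: Identify values: k1 = 0.78, lambda = 248 nm, NA = 0.5
Step 2: R = k1 * lambda / NA
R = 0.78 * 248 / 0.5
R = 386.9 nm


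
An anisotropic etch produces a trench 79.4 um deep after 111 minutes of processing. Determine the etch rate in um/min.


Step 1: Etch rate = depth / time
Step 2: rate = 79.4 / 111
rate = 0.715 um/min


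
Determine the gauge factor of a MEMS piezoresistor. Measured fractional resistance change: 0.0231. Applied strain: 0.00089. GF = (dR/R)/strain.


Step 1: Identify values.
dR/R = 0.0231, strain = 0.00089
Step 2: GF = (dR/R) / strain = 0.0231 / 0.00089
GF = 26.0


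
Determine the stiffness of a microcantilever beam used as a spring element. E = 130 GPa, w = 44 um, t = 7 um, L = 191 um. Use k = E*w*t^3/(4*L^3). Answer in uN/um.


Step 1: Convert E to consistent units (1 GPa = 1000 uN/um^2).
E = 130 GPa = 130000 uN/um^2
Step 2: Compute t^3 = 7^3 = 343
Step 3: Compute L^3 = 191^3 = 6967871
Step 4: k = 130000 * 44 * 343 / (4 * 6967871)
k = 70.3931 uN/um


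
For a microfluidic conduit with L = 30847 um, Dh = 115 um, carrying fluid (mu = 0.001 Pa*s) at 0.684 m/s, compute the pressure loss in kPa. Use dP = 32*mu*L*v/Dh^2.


Step 1: Convert to SI: L = 30847e-6 m, Dh = 115e-6 m
Step 2: dP = 32 * 0.001 * 30847e-6 * 0.684 / (115e-6)^2
Step 3: dP = 51053.24 Pa
Step 4: Convert to kPa: dP = 51.05 kPa


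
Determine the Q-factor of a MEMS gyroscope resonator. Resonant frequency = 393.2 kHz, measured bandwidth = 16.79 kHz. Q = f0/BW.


Step 1: Q = f0 / bandwidth
Step 2: Q = 393.2 / 16.79
Q = 23.4


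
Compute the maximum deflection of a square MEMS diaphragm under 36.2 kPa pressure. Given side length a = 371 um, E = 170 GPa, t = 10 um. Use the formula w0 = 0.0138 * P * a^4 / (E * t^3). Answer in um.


Step 1: Convert pressure to compatible units (E is in GPa, so P in GPa).
P = 36.2 kPa = 36.2e-6 GPa
Step 2: Compute numerator: 0.0138 * P * a^4.
a^4 = 371^4 = 18945044881
numerator = 0.0138 * 36.2e-6 * 18945044881 = 9.4642e+03
Step 3: Compute denominator: E * t^3 = 170 * 10^3 = 170000
Step 4: w0 = numerator / denominator = 9.4642e+03 / 170000 = 0.0557 um


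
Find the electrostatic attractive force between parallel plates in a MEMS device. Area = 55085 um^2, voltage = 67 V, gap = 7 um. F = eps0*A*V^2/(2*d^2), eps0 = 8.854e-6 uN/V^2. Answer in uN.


Step 1: Identify parameters.
eps0 = 8.854e-6 uN/V^2, A = 55085 um^2, V = 67 V, d = 7 um
Step 2: Compute V^2 = 67^2 = 4489
Step 3: Compute d^2 = 7^2 = 49
Step 4: F = 0.5 * 8.854e-6 * 55085 * 4489 / 49
F = 22.341 uN


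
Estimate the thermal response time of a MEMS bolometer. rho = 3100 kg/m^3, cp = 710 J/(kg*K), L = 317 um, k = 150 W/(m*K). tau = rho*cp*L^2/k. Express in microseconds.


Step 1: Convert L to m: L = 317e-6 m
Step 2: L^2 = (317e-6)^2 = 1.00489e-07 m^2
Step 3: tau = 3100 * 710 * 1.00489e-07 / 150 = 1.47450859e-03 s
Step 4: Convert to microseconds (multiply by 1e6).
tau = 1474.509 us


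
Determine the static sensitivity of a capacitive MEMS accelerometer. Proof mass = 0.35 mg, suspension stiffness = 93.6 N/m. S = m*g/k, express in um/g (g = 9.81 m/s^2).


Step 1: Convert mass: m = 0.35 mg = 3.50e-07 kg
Step 2: S = m * g / k = 3.50e-07 * 9.81 / 93.6
Step 3: S = 3.67e-08 m/g
Step 4: Convert to um/g: S = 0.037 um/g


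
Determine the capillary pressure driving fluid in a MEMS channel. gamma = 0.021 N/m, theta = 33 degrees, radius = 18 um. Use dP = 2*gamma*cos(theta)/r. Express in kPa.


Step 1: cos(33 deg) = 0.8387
Step 2: Convert r to m: r = 18e-6 m
Step 3: dP = 2 * 0.021 * 0.8387 / 18e-6 = 1957.0 Pa
Step 4: Convert Pa to kPa (divide by 1000).
dP = 1.96 kPa


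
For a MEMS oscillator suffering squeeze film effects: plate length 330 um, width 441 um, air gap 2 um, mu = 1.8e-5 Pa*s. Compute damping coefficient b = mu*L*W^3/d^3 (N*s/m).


Step 1: Convert to SI.
L = 330e-6 m, W = 441e-6 m, d = 2e-6 m
Step 2: W^3 = (441e-6)^3 = 8.58e-11 m^3
Step 3: d^3 = (2e-6)^3 = 8.00e-18 m^3
Step 4: b = 1.8e-5 * 330e-6 * 8.58e-11 / 8.00e-18
b = 6.37e-02 N*s/m


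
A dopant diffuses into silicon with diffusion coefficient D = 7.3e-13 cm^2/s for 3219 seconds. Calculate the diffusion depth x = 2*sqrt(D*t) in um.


Step 1: Compute D*t = 7.3e-13 * 3219 = 2.34987e-09 cm^2
Step 2: sqrt(D*t) = 4.848e-05 cm
Step 3: x = 2 * 4.848e-05 cm = 9.696e-05 cm
Step 4: Convert to um (1 cm = 1e4 um): x = 0.97 um


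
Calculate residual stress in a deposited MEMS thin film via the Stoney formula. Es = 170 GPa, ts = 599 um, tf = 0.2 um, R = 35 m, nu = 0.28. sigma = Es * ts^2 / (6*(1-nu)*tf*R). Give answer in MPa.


Step 1: Compute numerator: Es * ts^2 = 170 * 599^2 = 60996170 (GPa*um^2)
Step 2: Compute denominator (R in um): 6*(1-nu)*tf*R = 6*0.72*0.2*35e6 = 30240000.0 (um^2)
Step 3: sigma (GPa) = 60996170 / 30240000.0 = 2.017069e+00 GPa
Step 4: Convert to MPa (x1000): sigma = 2017.1 MPa


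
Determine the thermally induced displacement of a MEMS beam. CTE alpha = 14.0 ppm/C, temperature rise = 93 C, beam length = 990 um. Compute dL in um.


Step 1: Convert CTE: alpha = 14.0 ppm/C = 14.0e-6 /C
Step 2: dL = 14.0e-6 * 93 * 990
dL = 1.289 um


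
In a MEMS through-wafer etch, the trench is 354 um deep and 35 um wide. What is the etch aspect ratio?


Step 1: AR = depth / width
Step 2: AR = 354 / 35
AR = 10.1


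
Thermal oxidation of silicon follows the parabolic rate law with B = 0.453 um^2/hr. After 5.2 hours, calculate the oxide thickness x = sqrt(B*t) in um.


Step 1: Compute B*t = 0.453 * 5.2 = 2.3556
Step 2: x = sqrt(2.3556)
x = 1.535 um


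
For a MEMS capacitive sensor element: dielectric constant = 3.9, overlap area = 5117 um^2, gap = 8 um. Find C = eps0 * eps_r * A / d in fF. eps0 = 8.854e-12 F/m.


Step 1: Convert area to m^2: A = 5117e-12 m^2
Step 2: Convert gap to m: d = 8e-6 m
Step 3: C = eps0 * eps_r * A / d
C = 8.854e-12 * 3.9 * 5117e-12 / 8e-6
Step 4: Convert to fF (multiply by 1e15).
C = 22.09 fF


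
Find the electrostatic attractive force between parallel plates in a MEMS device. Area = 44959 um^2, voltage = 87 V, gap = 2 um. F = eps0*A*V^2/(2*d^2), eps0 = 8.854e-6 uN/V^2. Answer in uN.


Step 1: Identify parameters.
eps0 = 8.854e-6 uN/V^2, A = 44959 um^2, V = 87 V, d = 2 um
Step 2: Compute V^2 = 87^2 = 7569
Step 3: Compute d^2 = 2^2 = 4
Step 4: F = 0.5 * 8.854e-6 * 44959 * 7569 / 4
F = 376.621 uN


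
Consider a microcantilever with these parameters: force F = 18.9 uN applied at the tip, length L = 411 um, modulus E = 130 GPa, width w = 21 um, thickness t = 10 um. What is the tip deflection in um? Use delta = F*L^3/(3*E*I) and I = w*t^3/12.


Step 1: Calculate the second moment of area.
I = w * t^3 / 12 = 21 * 10^3 / 12 = 1750.0 um^4
Step 2: Convert E to consistent units (1 GPa = 1000 uN/um^2).
E = 130 GPa = 130000 uN/um^2
Step 3: Calculate tip deflection.
delta = F * L^3 / (3 * E * I)
delta = 18.9 * 411^3 / (3 * 130000 * 1750.0)
delta = 1.9226 um


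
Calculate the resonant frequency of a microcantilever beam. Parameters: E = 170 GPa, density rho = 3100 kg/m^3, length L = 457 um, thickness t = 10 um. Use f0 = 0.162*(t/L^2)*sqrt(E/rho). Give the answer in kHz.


Step 1: Convert units to SI.
t_SI = 10e-6 m, L_SI = 457e-6 m
Step 2: Calculate sqrt(E/rho).
sqrt(170e9 / 3100) = 7405.32 m/s
Step 3: Compute f0.
f0 = 0.162 * 10e-6 / (457e-6)^2 * 7405.32 = 57441.6 Hz = 57.44 kHz


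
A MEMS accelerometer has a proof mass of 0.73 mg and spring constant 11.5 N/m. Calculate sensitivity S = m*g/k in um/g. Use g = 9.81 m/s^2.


Step 1: Convert mass: m = 0.73 mg = 7.30e-07 kg
Step 2: S = m * g / k = 7.30e-07 * 9.81 / 11.5
Step 3: S = 6.23e-07 m/g
Step 4: Convert to um/g: S = 0.623 um/g


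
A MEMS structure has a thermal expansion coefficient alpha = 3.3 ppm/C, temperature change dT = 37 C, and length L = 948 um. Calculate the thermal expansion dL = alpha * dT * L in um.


Step 1: Convert CTE: alpha = 3.3 ppm/C = 3.3e-6 /C
Step 2: dL = 3.3e-6 * 37 * 948
dL = 0.1158 um


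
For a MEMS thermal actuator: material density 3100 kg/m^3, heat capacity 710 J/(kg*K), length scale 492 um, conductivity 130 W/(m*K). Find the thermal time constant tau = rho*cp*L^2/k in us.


Step 1: Convert L to m: L = 492e-6 m
Step 2: L^2 = (492e-6)^2 = 2.42064e-07 m^2
Step 3: tau = 3100 * 710 * 2.42064e-07 / 130 = 4.0983297e-03 s
Step 4: Convert to microseconds (multiply by 1e6).
tau = 4098.33 us


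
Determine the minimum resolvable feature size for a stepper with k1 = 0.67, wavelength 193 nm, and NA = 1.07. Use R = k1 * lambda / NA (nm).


Step 1: Identify values: k1 = 0.67, lambda = 193 nm, NA = 1.07
Step 2: R = k1 * lambda / NA
R = 0.67 * 193 / 1.07
R = 120.9 nm


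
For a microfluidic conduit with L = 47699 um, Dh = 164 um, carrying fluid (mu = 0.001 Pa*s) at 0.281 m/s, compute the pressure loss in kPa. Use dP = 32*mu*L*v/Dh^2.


Step 1: Convert to SI: L = 47699e-6 m, Dh = 164e-6 m
Step 2: dP = 32 * 0.001 * 47699e-6 * 0.281 / (164e-6)^2
Step 3: dP = 15946.96 Pa
Step 4: Convert to kPa: dP = 15.95 kPa


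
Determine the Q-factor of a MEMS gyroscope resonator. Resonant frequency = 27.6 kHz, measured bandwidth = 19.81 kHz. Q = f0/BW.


Step 1: Q = f0 / bandwidth
Step 2: Q = 27.6 / 19.81
Q = 1.4


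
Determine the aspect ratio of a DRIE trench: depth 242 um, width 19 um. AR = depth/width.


Step 1: AR = depth / width
Step 2: AR = 242 / 19
AR = 12.7


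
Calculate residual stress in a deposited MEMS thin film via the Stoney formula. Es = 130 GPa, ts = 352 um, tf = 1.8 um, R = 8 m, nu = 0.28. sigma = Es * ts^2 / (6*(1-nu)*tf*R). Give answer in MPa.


Step 1: Compute numerator: Es * ts^2 = 130 * 352^2 = 16107520 (GPa*um^2)
Step 2: Compute denominator (R in um): 6*(1-nu)*tf*R = 6*0.72*1.8*8e6 = 62208000.0 (um^2)
Step 3: sigma (GPa) = 16107520 / 62208000.0 = 2.5893e-01 GPa
Step 4: Convert to MPa (x1000): sigma = 258.9 MPa


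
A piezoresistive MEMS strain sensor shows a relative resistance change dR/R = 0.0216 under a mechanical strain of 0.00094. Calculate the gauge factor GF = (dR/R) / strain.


Step 1: Identify values.
dR/R = 0.0216, strain = 0.00094
Step 2: GF = (dR/R) / strain = 0.0216 / 0.00094
GF = 23.0


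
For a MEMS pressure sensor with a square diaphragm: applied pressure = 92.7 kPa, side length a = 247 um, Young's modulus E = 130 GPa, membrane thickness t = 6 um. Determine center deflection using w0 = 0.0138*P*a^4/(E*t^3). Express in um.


Step 1: Convert pressure to compatible units (E is in GPa, so P in GPa).
P = 92.7 kPa = 92.7e-6 GPa
Step 2: Compute numerator: 0.0138 * P * a^4.
a^4 = 247^4 = 3722098081
numerator = 0.0138 * 92.7e-6 * 3722098081 = 4.76153e+03
Step 3: Compute denominator: E * t^3 = 130 * 6^3 = 28080
Step 4: w0 = numerator / denominator = 4.76153e+03 / 28080 = 0.1696 um


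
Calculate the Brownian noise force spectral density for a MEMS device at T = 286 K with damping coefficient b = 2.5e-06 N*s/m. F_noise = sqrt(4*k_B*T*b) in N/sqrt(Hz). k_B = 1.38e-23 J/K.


Step 1: Compute 4 * k_B * T * b
= 4 * 1.38e-23 * 286 * 2.5e-06
= 3.9468e-26 N^2/Hz
Step 2: F_noise = sqrt(3.9468e-26)
F_noise = 1.99e-13 N/sqrt(Hz)


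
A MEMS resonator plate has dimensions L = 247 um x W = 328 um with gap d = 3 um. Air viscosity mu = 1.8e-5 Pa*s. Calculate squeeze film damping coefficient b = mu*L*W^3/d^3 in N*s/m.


Step 1: Convert to SI.
L = 247e-6 m, W = 328e-6 m, d = 3e-6 m
Step 2: W^3 = (328e-6)^3 = 3.53e-11 m^3
Step 3: d^3 = (3e-6)^3 = 2.70e-17 m^3
Step 4: b = 1.8e-5 * 247e-6 * 3.53e-11 / 2.70e-17
b = 5.81e-03 N*s/m


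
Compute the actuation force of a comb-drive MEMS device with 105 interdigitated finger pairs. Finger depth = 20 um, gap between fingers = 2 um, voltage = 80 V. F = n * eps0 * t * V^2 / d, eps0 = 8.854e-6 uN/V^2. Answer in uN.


Step 1: Parameters: n=105, eps0=8.854e-6 uN/V^2, t=20 um, V=80 V, d=2 um
Step 2: V^2 = 6400
Step 3: F = 105 * 8.854e-6 * 20 * 6400 / 2
F = 59.499 uN


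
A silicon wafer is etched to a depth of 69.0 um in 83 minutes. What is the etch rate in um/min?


Step 1: Etch rate = depth / time
Step 2: rate = 69.0 / 83
rate = 0.831 um/min


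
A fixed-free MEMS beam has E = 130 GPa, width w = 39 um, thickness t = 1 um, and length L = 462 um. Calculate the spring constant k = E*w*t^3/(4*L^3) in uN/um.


Step 1: Convert E to consistent units (1 GPa = 1000 uN/um^2).
E = 130 GPa = 130000 uN/um^2
Step 2: Compute t^3 = 1^3 = 1
Step 3: Compute L^3 = 462^3 = 98611128
Step 4: k = 130000 * 39 * 1 / (4 * 98611128)
k = 0.0129 uN/um


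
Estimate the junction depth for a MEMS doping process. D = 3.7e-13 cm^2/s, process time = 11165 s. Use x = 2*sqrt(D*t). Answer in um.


Step 1: Compute D*t = 3.7e-13 * 11165 = 4.13105e-09 cm^2
Step 2: sqrt(D*t) = 6.42732e-05 cm
Step 3: x = 2 * 6.42732e-05 cm = 1.285464e-04 cm
Step 4: Convert to um (1 cm = 1e4 um): x = 1.285 um


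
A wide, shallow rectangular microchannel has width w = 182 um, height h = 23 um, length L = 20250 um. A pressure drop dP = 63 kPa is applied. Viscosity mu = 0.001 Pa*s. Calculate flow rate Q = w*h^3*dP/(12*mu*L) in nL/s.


Step 1: Convert all dimensions to SI (meters).
w = 182e-6 m, h = 23e-6 m, L = 20250e-6 m, dP = 63e3 Pa
Step 2: Q = w * h^3 * dP / (12 * mu * L)
Q = 182e-6 * (23e-6)^3 * 63e3 / (12 * 0.001 * 20250e-6) = 5.7410215e-10 m^3/s
Step 3: Convert Q from m^3/s to nL/s (1 m^3 = 1e12 nL, so multiply by 1e12).
Q = 574.102 nL/s
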